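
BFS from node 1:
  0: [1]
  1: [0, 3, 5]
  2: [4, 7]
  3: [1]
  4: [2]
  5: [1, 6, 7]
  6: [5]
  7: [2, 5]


Visit 1, enqueue [0, 3, 5]
Visit 0, enqueue []
Visit 3, enqueue []
Visit 5, enqueue [6, 7]
Visit 6, enqueue []
Visit 7, enqueue [2]
Visit 2, enqueue [4]
Visit 4, enqueue []

BFS order: [1, 0, 3, 5, 6, 7, 2, 4]


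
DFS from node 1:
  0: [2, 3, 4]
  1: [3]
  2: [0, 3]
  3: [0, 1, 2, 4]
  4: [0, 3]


Visit 1, push [3]
Visit 3, push [4, 2, 0]
Visit 0, push [4, 2]
Visit 2, push []
Visit 4, push []

DFS order: [1, 3, 0, 2, 4]


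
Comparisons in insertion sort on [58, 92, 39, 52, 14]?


Algorithm: insertion sort
Input: [58, 92, 39, 52, 14]
Sorted: [14, 39, 52, 58, 92]

10


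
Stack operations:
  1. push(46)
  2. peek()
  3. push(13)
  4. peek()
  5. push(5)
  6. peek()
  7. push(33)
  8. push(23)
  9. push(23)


push(46) -> [46]
peek()->46
push(13) -> [46, 13]
peek()->13
push(5) -> [46, 13, 5]
peek()->5
push(33) -> [46, 13, 5, 33]
push(23) -> [46, 13, 5, 33, 23]
push(23) -> [46, 13, 5, 33, 23, 23]

Final stack: [46, 13, 5, 33, 23, 23]


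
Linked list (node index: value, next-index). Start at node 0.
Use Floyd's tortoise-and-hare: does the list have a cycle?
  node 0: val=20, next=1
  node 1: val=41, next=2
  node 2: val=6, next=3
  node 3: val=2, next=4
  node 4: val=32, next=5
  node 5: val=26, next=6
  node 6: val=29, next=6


Floyd's tortoise (slow, +1) and hare (fast, +2):
  init: slow=0, fast=0
  step 1: slow=1, fast=2
  step 2: slow=2, fast=4
  step 3: slow=3, fast=6
  step 4: slow=4, fast=6
  step 5: slow=5, fast=6
  step 6: slow=6, fast=6
  slow == fast at node 6: cycle detected

Cycle: yes


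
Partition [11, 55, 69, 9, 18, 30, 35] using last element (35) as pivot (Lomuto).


Pivot: 35
  11 <= 35: advance i (no swap)
  9 <= 35: swap -> [11, 9, 69, 55, 18, 30, 35]
  18 <= 35: swap -> [11, 9, 18, 55, 69, 30, 35]
  30 <= 35: swap -> [11, 9, 18, 30, 69, 55, 35]
Place pivot at 4: [11, 9, 18, 30, 35, 55, 69]

Partitioned: [11, 9, 18, 30, 35, 55, 69]


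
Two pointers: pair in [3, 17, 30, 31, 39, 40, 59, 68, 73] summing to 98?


lo=0(3)+hi=8(73)=76
lo=1(17)+hi=8(73)=90
lo=2(30)+hi=8(73)=103
lo=2(30)+hi=7(68)=98

Yes: 30+68=98


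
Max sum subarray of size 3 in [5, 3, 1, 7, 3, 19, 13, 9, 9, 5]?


[0:3]: 9
[1:4]: 11
[2:5]: 11
[3:6]: 29
[4:7]: 35
[5:8]: 41
[6:9]: 31
[7:10]: 23

Max: 41 at [5:8]


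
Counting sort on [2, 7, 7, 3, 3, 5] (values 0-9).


Input: [2, 7, 7, 3, 3, 5]
Counts: [0, 0, 1, 2, 0, 1, 0, 2, 0, 0]

Sorted: [2, 3, 3, 5, 7, 7]


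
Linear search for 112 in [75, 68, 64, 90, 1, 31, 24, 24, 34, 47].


i=0: 75!=112
i=1: 68!=112
i=2: 64!=112
i=3: 90!=112
i=4: 1!=112
i=5: 31!=112
i=6: 24!=112
i=7: 24!=112
i=8: 34!=112
i=9: 47!=112

Not found, 10 comps


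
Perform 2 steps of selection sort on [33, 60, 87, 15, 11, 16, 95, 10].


Initial: [33, 60, 87, 15, 11, 16, 95, 10]
Step 1: min=10 at 7
  Swap: [10, 60, 87, 15, 11, 16, 95, 33]
Step 2: min=11 at 4
  Swap: [10, 11, 87, 15, 60, 16, 95, 33]

After 2 steps: [10, 11, 87, 15, 60, 16, 95, 33]


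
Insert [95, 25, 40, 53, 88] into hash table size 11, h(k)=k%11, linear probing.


Insert 95: h=7 -> slot 7
Insert 25: h=3 -> slot 3
Insert 40: h=7, 1 probes -> slot 8
Insert 53: h=9 -> slot 9
Insert 88: h=0 -> slot 0

Table: [88, None, None, 25, None, None, None, 95, 40, 53, None]


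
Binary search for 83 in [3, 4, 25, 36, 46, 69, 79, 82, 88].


Step 1: lo=0, hi=8, mid=4, val=46
Step 2: lo=5, hi=8, mid=6, val=79
Step 3: lo=7, hi=8, mid=7, val=82
Step 4: lo=8, hi=8, mid=8, val=88

Not found


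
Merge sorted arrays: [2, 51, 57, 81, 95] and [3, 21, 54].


Take 2 from A
Take 3 from B
Take 21 from B
Take 51 from A
Take 54 from B

Merged: [2, 3, 21, 51, 54, 57, 81, 95]


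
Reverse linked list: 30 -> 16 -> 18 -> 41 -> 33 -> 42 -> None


Step 1: curr=30, set curr.next=prev(None) | reversed so far: 30
Step 2: curr=16, set curr.next=prev(30) | reversed so far: 16 -> 30
Step 3: curr=18, set curr.next=prev(16) | reversed so far: 18 -> 16 -> 30
Step 4: curr=41, set curr.next=prev(18) | reversed so far: 41 -> 18 -> 16 -> 30
Step 5: curr=33, set curr.next=prev(41) | reversed so far: 33 -> 41 -> 18 -> 16 -> 30
Step 6: curr=42, set curr.next=prev(33) | reversed so far: 42 -> 33 -> 41 -> 18 -> 16 -> 30

42 -> 33 -> 41 -> 18 -> 16 -> 30 -> None


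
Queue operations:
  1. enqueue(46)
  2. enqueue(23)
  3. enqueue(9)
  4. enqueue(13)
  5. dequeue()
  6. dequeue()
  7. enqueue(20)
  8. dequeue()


enqueue(46) -> [46]
enqueue(23) -> [46, 23]
enqueue(9) -> [46, 23, 9]
enqueue(13) -> [46, 23, 9, 13]
dequeue()->46, [23, 9, 13]
dequeue()->23, [9, 13]
enqueue(20) -> [9, 13, 20]
dequeue()->9, [13, 20]

Final queue: [13, 20]


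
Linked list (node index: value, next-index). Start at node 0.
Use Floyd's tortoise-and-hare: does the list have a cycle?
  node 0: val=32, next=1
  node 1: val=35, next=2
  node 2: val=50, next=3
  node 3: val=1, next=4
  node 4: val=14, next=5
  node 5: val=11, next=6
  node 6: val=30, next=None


Floyd's tortoise (slow, +1) and hare (fast, +2):
  init: slow=0, fast=0
  step 1: slow=1, fast=2
  step 2: slow=2, fast=4
  step 3: slow=3, fast=6
  step 4: fast -> None, no cycle

Cycle: no


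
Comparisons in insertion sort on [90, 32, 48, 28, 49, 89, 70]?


Algorithm: insertion sort
Input: [90, 32, 48, 28, 49, 89, 70]
Sorted: [28, 32, 48, 49, 70, 89, 90]

13


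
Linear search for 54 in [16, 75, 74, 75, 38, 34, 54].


i=0: 16!=54
i=1: 75!=54
i=2: 74!=54
i=3: 75!=54
i=4: 38!=54
i=5: 34!=54
i=6: 54==54 found!

Found at 6, 7 comps


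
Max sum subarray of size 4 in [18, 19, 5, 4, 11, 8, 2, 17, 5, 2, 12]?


[0:4]: 46
[1:5]: 39
[2:6]: 28
[3:7]: 25
[4:8]: 38
[5:9]: 32
[6:10]: 26
[7:11]: 36

Max: 46 at [0:4]


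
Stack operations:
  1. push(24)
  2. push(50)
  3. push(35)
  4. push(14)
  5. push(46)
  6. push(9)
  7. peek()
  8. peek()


push(24) -> [24]
push(50) -> [24, 50]
push(35) -> [24, 50, 35]
push(14) -> [24, 50, 35, 14]
push(46) -> [24, 50, 35, 14, 46]
push(9) -> [24, 50, 35, 14, 46, 9]
peek()->9
peek()->9

Final stack: [24, 50, 35, 14, 46, 9]


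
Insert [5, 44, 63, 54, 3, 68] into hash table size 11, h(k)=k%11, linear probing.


Insert 5: h=5 -> slot 5
Insert 44: h=0 -> slot 0
Insert 63: h=8 -> slot 8
Insert 54: h=10 -> slot 10
Insert 3: h=3 -> slot 3
Insert 68: h=2 -> slot 2

Table: [44, None, 68, 3, None, 5, None, None, 63, None, 54]


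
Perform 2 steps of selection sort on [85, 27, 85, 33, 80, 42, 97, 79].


Initial: [85, 27, 85, 33, 80, 42, 97, 79]
Step 1: min=27 at 1
  Swap: [27, 85, 85, 33, 80, 42, 97, 79]
Step 2: min=33 at 3
  Swap: [27, 33, 85, 85, 80, 42, 97, 79]

After 2 steps: [27, 33, 85, 85, 80, 42, 97, 79]


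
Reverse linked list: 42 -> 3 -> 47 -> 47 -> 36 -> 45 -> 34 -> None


Step 1: curr=42, set curr.next=prev(None) | reversed so far: 42
Step 2: curr=3, set curr.next=prev(42) | reversed so far: 3 -> 42
Step 3: curr=47, set curr.next=prev(3) | reversed so far: 47 -> 3 -> 42
Step 4: curr=47, set curr.next=prev(47) | reversed so far: 47 -> 47 -> 3 -> 42
Step 5: curr=36, set curr.next=prev(47) | reversed so far: 36 -> 47 -> 47 -> 3 -> 42
Step 6: curr=45, set curr.next=prev(36) | reversed so far: 45 -> 36 -> 47 -> 47 -> 3 -> 42
Step 7: curr=34, set curr.next=prev(45) | reversed so far: 34 -> 45 -> 36 -> 47 -> 47 -> 3 -> 42

34 -> 45 -> 36 -> 47 -> 47 -> 3 -> 42 -> None


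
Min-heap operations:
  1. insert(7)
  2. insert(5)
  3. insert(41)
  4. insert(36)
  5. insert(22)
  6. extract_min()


insert(7) -> [7]
insert(5) -> [5, 7]
insert(41) -> [5, 7, 41]
insert(36) -> [5, 7, 41, 36]
insert(22) -> [5, 7, 41, 36, 22]
extract_min()->5, [7, 22, 41, 36]

Final heap: [7, 22, 41, 36]


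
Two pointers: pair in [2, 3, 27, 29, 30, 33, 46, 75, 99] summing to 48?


lo=0(2)+hi=8(99)=101
lo=0(2)+hi=7(75)=77
lo=0(2)+hi=6(46)=48

Yes: 2+46=48


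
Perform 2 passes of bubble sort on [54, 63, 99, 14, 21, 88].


Initial: [54, 63, 99, 14, 21, 88]
Pass 1: [54, 63, 14, 21, 88, 99] (3 swaps)
Pass 2: [54, 14, 21, 63, 88, 99] (2 swaps)

After 2 passes: [54, 14, 21, 63, 88, 99]


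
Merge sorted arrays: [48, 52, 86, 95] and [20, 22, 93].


Take 20 from B
Take 22 from B
Take 48 from A
Take 52 from A
Take 86 from A
Take 93 from B

Merged: [20, 22, 48, 52, 86, 93, 95]


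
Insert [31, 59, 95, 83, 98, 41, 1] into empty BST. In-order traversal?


Insert 31: root
Insert 59: R from 31
Insert 95: R from 31 -> R from 59
Insert 83: R from 31 -> R from 59 -> L from 95
Insert 98: R from 31 -> R from 59 -> R from 95
Insert 41: R from 31 -> L from 59
Insert 1: L from 31

In-order: [1, 31, 41, 59, 83, 95, 98]


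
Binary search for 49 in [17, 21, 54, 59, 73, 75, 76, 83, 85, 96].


Step 1: lo=0, hi=9, mid=4, val=73
Step 2: lo=0, hi=3, mid=1, val=21
Step 3: lo=2, hi=3, mid=2, val=54

Not found


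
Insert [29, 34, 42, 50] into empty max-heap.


Insert 29: [29]
Insert 34: [34, 29]
Insert 42: [42, 29, 34]
Insert 50: [50, 42, 34, 29]

Final heap: [50, 42, 34, 29]


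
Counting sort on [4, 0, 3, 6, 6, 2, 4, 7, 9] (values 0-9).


Input: [4, 0, 3, 6, 6, 2, 4, 7, 9]
Counts: [1, 0, 1, 1, 2, 0, 2, 1, 0, 1]

Sorted: [0, 2, 3, 4, 4, 6, 6, 7, 9]


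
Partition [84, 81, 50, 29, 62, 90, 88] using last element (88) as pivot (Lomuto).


Pivot: 88
  84 <= 88: advance i (no swap)
  81 <= 88: advance i (no swap)
  50 <= 88: advance i (no swap)
  29 <= 88: advance i (no swap)
  62 <= 88: advance i (no swap)
Place pivot at 5: [84, 81, 50, 29, 62, 88, 90]

Partitioned: [84, 81, 50, 29, 62, 88, 90]


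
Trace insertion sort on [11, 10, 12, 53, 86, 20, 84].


Initial: [11, 10, 12, 53, 86, 20, 84]
Insert 10: [10, 11, 12, 53, 86, 20, 84]
Insert 12: [10, 11, 12, 53, 86, 20, 84]
Insert 53: [10, 11, 12, 53, 86, 20, 84]
Insert 86: [10, 11, 12, 53, 86, 20, 84]
Insert 20: [10, 11, 12, 20, 53, 86, 84]
Insert 84: [10, 11, 12, 20, 53, 84, 86]

Sorted: [10, 11, 12, 20, 53, 84, 86]


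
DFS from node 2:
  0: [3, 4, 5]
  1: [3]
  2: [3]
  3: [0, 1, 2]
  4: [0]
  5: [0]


Visit 2, push [3]
Visit 3, push [1, 0]
Visit 0, push [5, 4]
Visit 4, push []
Visit 5, push []
Visit 1, push []

DFS order: [2, 3, 0, 4, 5, 1]


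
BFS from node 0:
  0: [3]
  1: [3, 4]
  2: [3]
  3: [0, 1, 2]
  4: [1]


Visit 0, enqueue [3]
Visit 3, enqueue [1, 2]
Visit 1, enqueue [4]
Visit 2, enqueue []
Visit 4, enqueue []

BFS order: [0, 3, 1, 2, 4]


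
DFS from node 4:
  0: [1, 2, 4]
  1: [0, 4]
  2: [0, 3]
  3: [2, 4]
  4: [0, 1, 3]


Visit 4, push [3, 1, 0]
Visit 0, push [2, 1]
Visit 1, push []
Visit 2, push [3]
Visit 3, push []

DFS order: [4, 0, 1, 2, 3]


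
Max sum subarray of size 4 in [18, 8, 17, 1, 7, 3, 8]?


[0:4]: 44
[1:5]: 33
[2:6]: 28
[3:7]: 19

Max: 44 at [0:4]


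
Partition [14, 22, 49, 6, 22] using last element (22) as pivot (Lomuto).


Pivot: 22
  14 <= 22: advance i (no swap)
  22 <= 22: advance i (no swap)
  6 <= 22: swap -> [14, 22, 6, 49, 22]
Place pivot at 3: [14, 22, 6, 22, 49]

Partitioned: [14, 22, 6, 22, 49]


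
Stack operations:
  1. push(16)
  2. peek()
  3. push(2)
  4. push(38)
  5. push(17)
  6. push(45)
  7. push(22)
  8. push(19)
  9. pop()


push(16) -> [16]
peek()->16
push(2) -> [16, 2]
push(38) -> [16, 2, 38]
push(17) -> [16, 2, 38, 17]
push(45) -> [16, 2, 38, 17, 45]
push(22) -> [16, 2, 38, 17, 45, 22]
push(19) -> [16, 2, 38, 17, 45, 22, 19]
pop()->19, [16, 2, 38, 17, 45, 22]

Final stack: [16, 2, 38, 17, 45, 22]


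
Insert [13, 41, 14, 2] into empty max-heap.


Insert 13: [13]
Insert 41: [41, 13]
Insert 14: [41, 13, 14]
Insert 2: [41, 13, 14, 2]

Final heap: [41, 13, 14, 2]


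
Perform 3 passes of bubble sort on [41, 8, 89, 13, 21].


Initial: [41, 8, 89, 13, 21]
Pass 1: [8, 41, 13, 21, 89] (3 swaps)
Pass 2: [8, 13, 21, 41, 89] (2 swaps)
Pass 3: [8, 13, 21, 41, 89] (0 swaps)

After 3 passes: [8, 13, 21, 41, 89]


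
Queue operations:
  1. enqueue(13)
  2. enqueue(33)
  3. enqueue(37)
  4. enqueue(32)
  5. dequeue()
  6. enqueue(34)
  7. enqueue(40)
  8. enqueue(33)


enqueue(13) -> [13]
enqueue(33) -> [13, 33]
enqueue(37) -> [13, 33, 37]
enqueue(32) -> [13, 33, 37, 32]
dequeue()->13, [33, 37, 32]
enqueue(34) -> [33, 37, 32, 34]
enqueue(40) -> [33, 37, 32, 34, 40]
enqueue(33) -> [33, 37, 32, 34, 40, 33]

Final queue: [33, 37, 32, 34, 40, 33]


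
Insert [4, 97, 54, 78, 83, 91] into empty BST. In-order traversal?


Insert 4: root
Insert 97: R from 4
Insert 54: R from 4 -> L from 97
Insert 78: R from 4 -> L from 97 -> R from 54
Insert 83: R from 4 -> L from 97 -> R from 54 -> R from 78
Insert 91: R from 4 -> L from 97 -> R from 54 -> R from 78 -> R from 83

In-order: [4, 54, 78, 83, 91, 97]


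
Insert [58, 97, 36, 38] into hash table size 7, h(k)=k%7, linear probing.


Insert 58: h=2 -> slot 2
Insert 97: h=6 -> slot 6
Insert 36: h=1 -> slot 1
Insert 38: h=3 -> slot 3

Table: [None, 36, 58, 38, None, None, 97]


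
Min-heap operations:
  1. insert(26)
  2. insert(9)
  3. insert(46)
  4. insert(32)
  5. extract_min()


insert(26) -> [26]
insert(9) -> [9, 26]
insert(46) -> [9, 26, 46]
insert(32) -> [9, 26, 46, 32]
extract_min()->9, [26, 32, 46]

Final heap: [26, 32, 46]


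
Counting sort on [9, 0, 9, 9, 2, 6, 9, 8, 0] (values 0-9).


Input: [9, 0, 9, 9, 2, 6, 9, 8, 0]
Counts: [2, 0, 1, 0, 0, 0, 1, 0, 1, 4]

Sorted: [0, 0, 2, 6, 8, 9, 9, 9, 9]


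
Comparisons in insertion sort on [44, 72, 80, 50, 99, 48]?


Algorithm: insertion sort
Input: [44, 72, 80, 50, 99, 48]
Sorted: [44, 48, 50, 72, 80, 99]

11


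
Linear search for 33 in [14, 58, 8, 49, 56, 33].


i=0: 14!=33
i=1: 58!=33
i=2: 8!=33
i=3: 49!=33
i=4: 56!=33
i=5: 33==33 found!

Found at 5, 6 comps


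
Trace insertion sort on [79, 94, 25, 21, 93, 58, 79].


Initial: [79, 94, 25, 21, 93, 58, 79]
Insert 94: [79, 94, 25, 21, 93, 58, 79]
Insert 25: [25, 79, 94, 21, 93, 58, 79]
Insert 21: [21, 25, 79, 94, 93, 58, 79]
Insert 93: [21, 25, 79, 93, 94, 58, 79]
Insert 58: [21, 25, 58, 79, 93, 94, 79]
Insert 79: [21, 25, 58, 79, 79, 93, 94]

Sorted: [21, 25, 58, 79, 79, 93, 94]


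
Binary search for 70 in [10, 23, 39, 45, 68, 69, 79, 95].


Step 1: lo=0, hi=7, mid=3, val=45
Step 2: lo=4, hi=7, mid=5, val=69
Step 3: lo=6, hi=7, mid=6, val=79

Not found


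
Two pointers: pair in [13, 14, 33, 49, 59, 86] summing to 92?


lo=0(13)+hi=5(86)=99
lo=0(13)+hi=4(59)=72
lo=1(14)+hi=4(59)=73
lo=2(33)+hi=4(59)=92

Yes: 33+59=92


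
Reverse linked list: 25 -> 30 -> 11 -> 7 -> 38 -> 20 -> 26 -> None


Step 1: curr=25, set curr.next=prev(None) | reversed so far: 25
Step 2: curr=30, set curr.next=prev(25) | reversed so far: 30 -> 25
Step 3: curr=11, set curr.next=prev(30) | reversed so far: 11 -> 30 -> 25
Step 4: curr=7, set curr.next=prev(11) | reversed so far: 7 -> 11 -> 30 -> 25
Step 5: curr=38, set curr.next=prev(7) | reversed so far: 38 -> 7 -> 11 -> 30 -> 25
Step 6: curr=20, set curr.next=prev(38) | reversed so far: 20 -> 38 -> 7 -> 11 -> 30 -> 25
Step 7: curr=26, set curr.next=prev(20) | reversed so far: 26 -> 20 -> 38 -> 7 -> 11 -> 30 -> 25

26 -> 20 -> 38 -> 7 -> 11 -> 30 -> 25 -> None


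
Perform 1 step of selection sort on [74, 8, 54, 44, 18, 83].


Initial: [74, 8, 54, 44, 18, 83]
Step 1: min=8 at 1
  Swap: [8, 74, 54, 44, 18, 83]

After 1 step: [8, 74, 54, 44, 18, 83]


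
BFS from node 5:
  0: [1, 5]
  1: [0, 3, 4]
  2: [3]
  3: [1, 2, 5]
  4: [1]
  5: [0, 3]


Visit 5, enqueue [0, 3]
Visit 0, enqueue [1]
Visit 3, enqueue [2]
Visit 1, enqueue [4]
Visit 2, enqueue []
Visit 4, enqueue []

BFS order: [5, 0, 3, 1, 2, 4]


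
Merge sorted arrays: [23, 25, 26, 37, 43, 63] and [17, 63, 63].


Take 17 from B
Take 23 from A
Take 25 from A
Take 26 from A
Take 37 from A
Take 43 from A
Take 63 from A

Merged: [17, 23, 25, 26, 37, 43, 63, 63, 63]


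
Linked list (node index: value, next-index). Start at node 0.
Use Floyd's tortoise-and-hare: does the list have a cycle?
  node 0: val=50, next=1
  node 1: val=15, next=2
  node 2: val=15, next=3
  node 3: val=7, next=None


Floyd's tortoise (slow, +1) and hare (fast, +2):
  init: slow=0, fast=0
  step 1: slow=1, fast=2
  step 2: fast 2->3->None, no cycle

Cycle: no


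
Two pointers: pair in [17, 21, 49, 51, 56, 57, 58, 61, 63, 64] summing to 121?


lo=0(17)+hi=9(64)=81
lo=1(21)+hi=9(64)=85
lo=2(49)+hi=9(64)=113
lo=3(51)+hi=9(64)=115
lo=4(56)+hi=9(64)=120
lo=5(57)+hi=9(64)=121

Yes: 57+64=121


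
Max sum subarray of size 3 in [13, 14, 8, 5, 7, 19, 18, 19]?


[0:3]: 35
[1:4]: 27
[2:5]: 20
[3:6]: 31
[4:7]: 44
[5:8]: 56

Max: 56 at [5:8]


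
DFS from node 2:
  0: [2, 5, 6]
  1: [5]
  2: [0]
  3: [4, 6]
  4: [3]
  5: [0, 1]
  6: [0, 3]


Visit 2, push [0]
Visit 0, push [6, 5]
Visit 5, push [1]
Visit 1, push []
Visit 6, push [3]
Visit 3, push [4]
Visit 4, push []

DFS order: [2, 0, 5, 1, 6, 3, 4]


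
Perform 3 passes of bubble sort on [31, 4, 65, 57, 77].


Initial: [31, 4, 65, 57, 77]
Pass 1: [4, 31, 57, 65, 77] (2 swaps)
Pass 2: [4, 31, 57, 65, 77] (0 swaps)
Pass 3: [4, 31, 57, 65, 77] (0 swaps)

After 3 passes: [4, 31, 57, 65, 77]


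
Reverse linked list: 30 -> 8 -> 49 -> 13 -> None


Step 1: curr=30, set curr.next=prev(None) | reversed so far: 30
Step 2: curr=8, set curr.next=prev(30) | reversed so far: 8 -> 30
Step 3: curr=49, set curr.next=prev(8) | reversed so far: 49 -> 8 -> 30
Step 4: curr=13, set curr.next=prev(49) | reversed so far: 13 -> 49 -> 8 -> 30

13 -> 49 -> 8 -> 30 -> None


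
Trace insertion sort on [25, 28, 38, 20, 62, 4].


Initial: [25, 28, 38, 20, 62, 4]
Insert 28: [25, 28, 38, 20, 62, 4]
Insert 38: [25, 28, 38, 20, 62, 4]
Insert 20: [20, 25, 28, 38, 62, 4]
Insert 62: [20, 25, 28, 38, 62, 4]
Insert 4: [4, 20, 25, 28, 38, 62]

Sorted: [4, 20, 25, 28, 38, 62]


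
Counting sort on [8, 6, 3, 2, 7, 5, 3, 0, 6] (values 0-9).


Input: [8, 6, 3, 2, 7, 5, 3, 0, 6]
Counts: [1, 0, 1, 2, 0, 1, 2, 1, 1, 0]

Sorted: [0, 2, 3, 3, 5, 6, 6, 7, 8]


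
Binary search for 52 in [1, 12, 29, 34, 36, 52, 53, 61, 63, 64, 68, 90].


Step 1: lo=0, hi=11, mid=5, val=52

Found at index 5


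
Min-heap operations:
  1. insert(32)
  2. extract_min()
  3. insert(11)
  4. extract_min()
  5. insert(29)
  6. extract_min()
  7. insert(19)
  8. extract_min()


insert(32) -> [32]
extract_min()->32, []
insert(11) -> [11]
extract_min()->11, []
insert(29) -> [29]
extract_min()->29, []
insert(19) -> [19]
extract_min()->19, []

Final heap: []


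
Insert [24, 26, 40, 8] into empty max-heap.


Insert 24: [24]
Insert 26: [26, 24]
Insert 40: [40, 24, 26]
Insert 8: [40, 24, 26, 8]

Final heap: [40, 24, 26, 8]


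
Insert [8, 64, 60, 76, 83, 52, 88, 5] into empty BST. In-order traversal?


Insert 8: root
Insert 64: R from 8
Insert 60: R from 8 -> L from 64
Insert 76: R from 8 -> R from 64
Insert 83: R from 8 -> R from 64 -> R from 76
Insert 52: R from 8 -> L from 64 -> L from 60
Insert 88: R from 8 -> R from 64 -> R from 76 -> R from 83
Insert 5: L from 8

In-order: [5, 8, 52, 60, 64, 76, 83, 88]


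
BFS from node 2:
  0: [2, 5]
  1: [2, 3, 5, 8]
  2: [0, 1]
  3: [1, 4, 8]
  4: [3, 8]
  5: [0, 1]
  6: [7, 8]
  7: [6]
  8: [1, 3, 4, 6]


Visit 2, enqueue [0, 1]
Visit 0, enqueue [5]
Visit 1, enqueue [3, 8]
Visit 5, enqueue []
Visit 3, enqueue [4]
Visit 8, enqueue [6]
Visit 4, enqueue []
Visit 6, enqueue [7]
Visit 7, enqueue []

BFS order: [2, 0, 1, 5, 3, 8, 4, 6, 7]


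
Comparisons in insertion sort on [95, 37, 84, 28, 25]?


Algorithm: insertion sort
Input: [95, 37, 84, 28, 25]
Sorted: [25, 28, 37, 84, 95]

10


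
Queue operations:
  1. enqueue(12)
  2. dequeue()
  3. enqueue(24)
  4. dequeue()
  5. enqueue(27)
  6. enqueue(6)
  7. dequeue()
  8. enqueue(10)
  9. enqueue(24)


enqueue(12) -> [12]
dequeue()->12, []
enqueue(24) -> [24]
dequeue()->24, []
enqueue(27) -> [27]
enqueue(6) -> [27, 6]
dequeue()->27, [6]
enqueue(10) -> [6, 10]
enqueue(24) -> [6, 10, 24]

Final queue: [6, 10, 24]


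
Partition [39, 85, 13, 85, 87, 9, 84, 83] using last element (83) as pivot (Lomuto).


Pivot: 83
  39 <= 83: advance i (no swap)
  13 <= 83: swap -> [39, 13, 85, 85, 87, 9, 84, 83]
  9 <= 83: swap -> [39, 13, 9, 85, 87, 85, 84, 83]
Place pivot at 3: [39, 13, 9, 83, 87, 85, 84, 85]

Partitioned: [39, 13, 9, 83, 87, 85, 84, 85]


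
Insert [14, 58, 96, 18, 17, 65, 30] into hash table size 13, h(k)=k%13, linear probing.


Insert 14: h=1 -> slot 1
Insert 58: h=6 -> slot 6
Insert 96: h=5 -> slot 5
Insert 18: h=5, 2 probes -> slot 7
Insert 17: h=4 -> slot 4
Insert 65: h=0 -> slot 0
Insert 30: h=4, 4 probes -> slot 8

Table: [65, 14, None, None, 17, 96, 58, 18, 30, None, None, None, None]


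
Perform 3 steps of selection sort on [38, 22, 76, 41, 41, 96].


Initial: [38, 22, 76, 41, 41, 96]
Step 1: min=22 at 1
  Swap: [22, 38, 76, 41, 41, 96]
Step 2: min=38 at 1
  Swap: [22, 38, 76, 41, 41, 96]
Step 3: min=41 at 3
  Swap: [22, 38, 41, 76, 41, 96]

After 3 steps: [22, 38, 41, 76, 41, 96]


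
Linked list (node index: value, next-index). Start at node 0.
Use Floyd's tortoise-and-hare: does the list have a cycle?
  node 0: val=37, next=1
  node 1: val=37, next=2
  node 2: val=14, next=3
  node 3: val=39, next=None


Floyd's tortoise (slow, +1) and hare (fast, +2):
  init: slow=0, fast=0
  step 1: slow=1, fast=2
  step 2: fast 2->3->None, no cycle

Cycle: no


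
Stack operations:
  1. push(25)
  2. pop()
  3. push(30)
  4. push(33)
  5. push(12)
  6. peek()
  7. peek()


push(25) -> [25]
pop()->25, []
push(30) -> [30]
push(33) -> [30, 33]
push(12) -> [30, 33, 12]
peek()->12
peek()->12

Final stack: [30, 33, 12]


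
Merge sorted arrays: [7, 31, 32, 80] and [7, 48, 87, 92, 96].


Take 7 from A
Take 7 from B
Take 31 from A
Take 32 from A
Take 48 from B
Take 80 from A

Merged: [7, 7, 31, 32, 48, 80, 87, 92, 96]


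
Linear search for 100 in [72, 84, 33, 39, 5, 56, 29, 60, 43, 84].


i=0: 72!=100
i=1: 84!=100
i=2: 33!=100
i=3: 39!=100
i=4: 5!=100
i=5: 56!=100
i=6: 29!=100
i=7: 60!=100
i=8: 43!=100
i=9: 84!=100

Not found, 10 comps


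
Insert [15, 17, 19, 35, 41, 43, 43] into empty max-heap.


Insert 15: [15]
Insert 17: [17, 15]
Insert 19: [19, 15, 17]
Insert 35: [35, 19, 17, 15]
Insert 41: [41, 35, 17, 15, 19]
Insert 43: [43, 35, 41, 15, 19, 17]
Insert 43: [43, 35, 43, 15, 19, 17, 41]

Final heap: [43, 35, 43, 15, 19, 17, 41]


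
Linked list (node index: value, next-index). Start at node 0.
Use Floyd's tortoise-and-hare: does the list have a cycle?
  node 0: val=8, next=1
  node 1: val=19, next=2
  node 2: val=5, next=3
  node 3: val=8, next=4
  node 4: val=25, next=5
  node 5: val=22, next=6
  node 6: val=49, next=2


Floyd's tortoise (slow, +1) and hare (fast, +2):
  init: slow=0, fast=0
  step 1: slow=1, fast=2
  step 2: slow=2, fast=4
  step 3: slow=3, fast=6
  step 4: slow=4, fast=3
  step 5: slow=5, fast=5
  slow == fast at node 5: cycle detected

Cycle: yes


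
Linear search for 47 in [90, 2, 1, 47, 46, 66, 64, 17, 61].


i=0: 90!=47
i=1: 2!=47
i=2: 1!=47
i=3: 47==47 found!

Found at 3, 4 comps


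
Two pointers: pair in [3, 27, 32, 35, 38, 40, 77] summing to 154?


lo=0(3)+hi=6(77)=80
lo=1(27)+hi=6(77)=104
lo=2(32)+hi=6(77)=109
lo=3(35)+hi=6(77)=112
lo=4(38)+hi=6(77)=115
lo=5(40)+hi=6(77)=117

No pair found


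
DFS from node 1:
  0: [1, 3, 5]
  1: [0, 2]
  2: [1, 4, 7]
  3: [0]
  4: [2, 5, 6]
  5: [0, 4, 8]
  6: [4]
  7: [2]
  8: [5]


Visit 1, push [2, 0]
Visit 0, push [5, 3]
Visit 3, push []
Visit 5, push [8, 4]
Visit 4, push [6, 2]
Visit 2, push [7]
Visit 7, push []
Visit 6, push []
Visit 8, push []

DFS order: [1, 0, 3, 5, 4, 2, 7, 6, 8]


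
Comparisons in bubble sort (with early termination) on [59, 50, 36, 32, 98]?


Algorithm: bubble sort (with early termination)
Input: [59, 50, 36, 32, 98]
Sorted: [32, 36, 50, 59, 98]

10


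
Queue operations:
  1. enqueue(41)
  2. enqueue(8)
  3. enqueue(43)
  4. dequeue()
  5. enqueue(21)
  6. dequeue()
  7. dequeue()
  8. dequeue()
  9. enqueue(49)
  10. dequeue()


enqueue(41) -> [41]
enqueue(8) -> [41, 8]
enqueue(43) -> [41, 8, 43]
dequeue()->41, [8, 43]
enqueue(21) -> [8, 43, 21]
dequeue()->8, [43, 21]
dequeue()->43, [21]
dequeue()->21, []
enqueue(49) -> [49]
dequeue()->49, []

Final queue: []


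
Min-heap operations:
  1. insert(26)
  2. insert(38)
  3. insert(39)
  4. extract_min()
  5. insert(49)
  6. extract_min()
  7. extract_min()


insert(26) -> [26]
insert(38) -> [26, 38]
insert(39) -> [26, 38, 39]
extract_min()->26, [38, 39]
insert(49) -> [38, 39, 49]
extract_min()->38, [39, 49]
extract_min()->39, [49]

Final heap: [49]


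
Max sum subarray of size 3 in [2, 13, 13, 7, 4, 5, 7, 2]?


[0:3]: 28
[1:4]: 33
[2:5]: 24
[3:6]: 16
[4:7]: 16
[5:8]: 14

Max: 33 at [1:4]


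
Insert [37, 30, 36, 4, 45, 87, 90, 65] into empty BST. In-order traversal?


Insert 37: root
Insert 30: L from 37
Insert 36: L from 37 -> R from 30
Insert 4: L from 37 -> L from 30
Insert 45: R from 37
Insert 87: R from 37 -> R from 45
Insert 90: R from 37 -> R from 45 -> R from 87
Insert 65: R from 37 -> R from 45 -> L from 87

In-order: [4, 30, 36, 37, 45, 65, 87, 90]


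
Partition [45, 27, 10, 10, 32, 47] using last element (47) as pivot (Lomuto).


Pivot: 47
  45 <= 47: advance i (no swap)
  27 <= 47: advance i (no swap)
  10 <= 47: advance i (no swap)
  10 <= 47: advance i (no swap)
  32 <= 47: advance i (no swap)
Place pivot at 5: [45, 27, 10, 10, 32, 47]

Partitioned: [45, 27, 10, 10, 32, 47]


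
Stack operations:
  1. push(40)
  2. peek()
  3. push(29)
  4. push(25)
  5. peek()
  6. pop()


push(40) -> [40]
peek()->40
push(29) -> [40, 29]
push(25) -> [40, 29, 25]
peek()->25
pop()->25, [40, 29]

Final stack: [40, 29]


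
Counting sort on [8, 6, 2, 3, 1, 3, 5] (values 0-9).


Input: [8, 6, 2, 3, 1, 3, 5]
Counts: [0, 1, 1, 2, 0, 1, 1, 0, 1, 0]

Sorted: [1, 2, 3, 3, 5, 6, 8]


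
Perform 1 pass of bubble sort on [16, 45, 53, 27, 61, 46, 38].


Initial: [16, 45, 53, 27, 61, 46, 38]
Pass 1: [16, 45, 27, 53, 46, 38, 61] (3 swaps)

After 1 pass: [16, 45, 27, 53, 46, 38, 61]


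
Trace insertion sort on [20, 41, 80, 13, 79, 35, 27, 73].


Initial: [20, 41, 80, 13, 79, 35, 27, 73]
Insert 41: [20, 41, 80, 13, 79, 35, 27, 73]
Insert 80: [20, 41, 80, 13, 79, 35, 27, 73]
Insert 13: [13, 20, 41, 80, 79, 35, 27, 73]
Insert 79: [13, 20, 41, 79, 80, 35, 27, 73]
Insert 35: [13, 20, 35, 41, 79, 80, 27, 73]
Insert 27: [13, 20, 27, 35, 41, 79, 80, 73]
Insert 73: [13, 20, 27, 35, 41, 73, 79, 80]

Sorted: [13, 20, 27, 35, 41, 73, 79, 80]


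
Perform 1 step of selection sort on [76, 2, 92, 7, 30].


Initial: [76, 2, 92, 7, 30]
Step 1: min=2 at 1
  Swap: [2, 76, 92, 7, 30]

After 1 step: [2, 76, 92, 7, 30]


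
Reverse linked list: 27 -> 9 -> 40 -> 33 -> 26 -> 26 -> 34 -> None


Step 1: curr=27, set curr.next=prev(None) | reversed so far: 27
Step 2: curr=9, set curr.next=prev(27) | reversed so far: 9 -> 27
Step 3: curr=40, set curr.next=prev(9) | reversed so far: 40 -> 9 -> 27
Step 4: curr=33, set curr.next=prev(40) | reversed so far: 33 -> 40 -> 9 -> 27
Step 5: curr=26, set curr.next=prev(33) | reversed so far: 26 -> 33 -> 40 -> 9 -> 27
Step 6: curr=26, set curr.next=prev(26) | reversed so far: 26 -> 26 -> 33 -> 40 -> 9 -> 27
Step 7: curr=34, set curr.next=prev(26) | reversed so far: 34 -> 26 -> 26 -> 33 -> 40 -> 9 -> 27

34 -> 26 -> 26 -> 33 -> 40 -> 9 -> 27 -> None


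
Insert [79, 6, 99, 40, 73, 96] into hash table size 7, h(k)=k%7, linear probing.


Insert 79: h=2 -> slot 2
Insert 6: h=6 -> slot 6
Insert 99: h=1 -> slot 1
Insert 40: h=5 -> slot 5
Insert 73: h=3 -> slot 3
Insert 96: h=5, 2 probes -> slot 0

Table: [96, 99, 79, 73, None, 40, 6]


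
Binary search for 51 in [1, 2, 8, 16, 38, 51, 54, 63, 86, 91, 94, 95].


Step 1: lo=0, hi=11, mid=5, val=51

Found at index 5


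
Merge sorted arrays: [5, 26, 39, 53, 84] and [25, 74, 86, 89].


Take 5 from A
Take 25 from B
Take 26 from A
Take 39 from A
Take 53 from A
Take 74 from B
Take 84 from A

Merged: [5, 25, 26, 39, 53, 74, 84, 86, 89]


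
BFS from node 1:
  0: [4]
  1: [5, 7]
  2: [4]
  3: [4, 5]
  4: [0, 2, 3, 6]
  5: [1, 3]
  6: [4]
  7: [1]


Visit 1, enqueue [5, 7]
Visit 5, enqueue [3]
Visit 7, enqueue []
Visit 3, enqueue [4]
Visit 4, enqueue [0, 2, 6]
Visit 0, enqueue []
Visit 2, enqueue []
Visit 6, enqueue []

BFS order: [1, 5, 7, 3, 4, 0, 2, 6]


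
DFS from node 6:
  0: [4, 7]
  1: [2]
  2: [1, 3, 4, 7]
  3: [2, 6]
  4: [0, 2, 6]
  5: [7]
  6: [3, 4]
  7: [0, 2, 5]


Visit 6, push [4, 3]
Visit 3, push [2]
Visit 2, push [7, 4, 1]
Visit 1, push []
Visit 4, push [0]
Visit 0, push [7]
Visit 7, push [5]
Visit 5, push []

DFS order: [6, 3, 2, 1, 4, 0, 7, 5]


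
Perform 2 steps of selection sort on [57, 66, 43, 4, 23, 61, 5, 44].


Initial: [57, 66, 43, 4, 23, 61, 5, 44]
Step 1: min=4 at 3
  Swap: [4, 66, 43, 57, 23, 61, 5, 44]
Step 2: min=5 at 6
  Swap: [4, 5, 43, 57, 23, 61, 66, 44]

After 2 steps: [4, 5, 43, 57, 23, 61, 66, 44]


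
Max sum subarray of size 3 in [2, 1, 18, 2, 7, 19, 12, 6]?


[0:3]: 21
[1:4]: 21
[2:5]: 27
[3:6]: 28
[4:7]: 38
[5:8]: 37

Max: 38 at [4:7]


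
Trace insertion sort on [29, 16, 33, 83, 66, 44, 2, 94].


Initial: [29, 16, 33, 83, 66, 44, 2, 94]
Insert 16: [16, 29, 33, 83, 66, 44, 2, 94]
Insert 33: [16, 29, 33, 83, 66, 44, 2, 94]
Insert 83: [16, 29, 33, 83, 66, 44, 2, 94]
Insert 66: [16, 29, 33, 66, 83, 44, 2, 94]
Insert 44: [16, 29, 33, 44, 66, 83, 2, 94]
Insert 2: [2, 16, 29, 33, 44, 66, 83, 94]
Insert 94: [2, 16, 29, 33, 44, 66, 83, 94]

Sorted: [2, 16, 29, 33, 44, 66, 83, 94]


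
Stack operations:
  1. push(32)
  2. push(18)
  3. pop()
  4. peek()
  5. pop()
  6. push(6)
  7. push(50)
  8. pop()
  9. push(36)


push(32) -> [32]
push(18) -> [32, 18]
pop()->18, [32]
peek()->32
pop()->32, []
push(6) -> [6]
push(50) -> [6, 50]
pop()->50, [6]
push(36) -> [6, 36]

Final stack: [6, 36]


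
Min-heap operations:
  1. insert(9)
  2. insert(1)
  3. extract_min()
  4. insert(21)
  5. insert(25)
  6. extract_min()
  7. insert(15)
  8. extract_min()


insert(9) -> [9]
insert(1) -> [1, 9]
extract_min()->1, [9]
insert(21) -> [9, 21]
insert(25) -> [9, 21, 25]
extract_min()->9, [21, 25]
insert(15) -> [15, 25, 21]
extract_min()->15, [21, 25]

Final heap: [21, 25]


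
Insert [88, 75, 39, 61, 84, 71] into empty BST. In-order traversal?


Insert 88: root
Insert 75: L from 88
Insert 39: L from 88 -> L from 75
Insert 61: L from 88 -> L from 75 -> R from 39
Insert 84: L from 88 -> R from 75
Insert 71: L from 88 -> L from 75 -> R from 39 -> R from 61

In-order: [39, 61, 71, 75, 84, 88]


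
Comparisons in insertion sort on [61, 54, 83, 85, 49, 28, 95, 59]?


Algorithm: insertion sort
Input: [61, 54, 83, 85, 49, 28, 95, 59]
Sorted: [28, 49, 54, 59, 61, 83, 85, 95]

18


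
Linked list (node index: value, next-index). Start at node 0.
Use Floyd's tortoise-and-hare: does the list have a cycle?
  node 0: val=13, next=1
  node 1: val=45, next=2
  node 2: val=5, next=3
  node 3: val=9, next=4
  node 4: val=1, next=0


Floyd's tortoise (slow, +1) and hare (fast, +2):
  init: slow=0, fast=0
  step 1: slow=1, fast=2
  step 2: slow=2, fast=4
  step 3: slow=3, fast=1
  step 4: slow=4, fast=3
  step 5: slow=0, fast=0
  slow == fast at node 0: cycle detected

Cycle: yes


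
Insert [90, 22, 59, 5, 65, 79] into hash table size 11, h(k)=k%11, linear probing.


Insert 90: h=2 -> slot 2
Insert 22: h=0 -> slot 0
Insert 59: h=4 -> slot 4
Insert 5: h=5 -> slot 5
Insert 65: h=10 -> slot 10
Insert 79: h=2, 1 probes -> slot 3

Table: [22, None, 90, 79, 59, 5, None, None, None, None, 65]


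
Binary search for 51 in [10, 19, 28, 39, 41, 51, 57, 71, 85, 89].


Step 1: lo=0, hi=9, mid=4, val=41
Step 2: lo=5, hi=9, mid=7, val=71
Step 3: lo=5, hi=6, mid=5, val=51

Found at index 5


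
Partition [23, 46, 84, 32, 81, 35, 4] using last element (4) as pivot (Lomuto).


Pivot: 4
Place pivot at 0: [4, 46, 84, 32, 81, 35, 23]

Partitioned: [4, 46, 84, 32, 81, 35, 23]


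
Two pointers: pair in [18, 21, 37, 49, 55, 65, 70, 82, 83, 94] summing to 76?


lo=0(18)+hi=9(94)=112
lo=0(18)+hi=8(83)=101
lo=0(18)+hi=7(82)=100
lo=0(18)+hi=6(70)=88
lo=0(18)+hi=5(65)=83
lo=0(18)+hi=4(55)=73
lo=1(21)+hi=4(55)=76

Yes: 21+55=76


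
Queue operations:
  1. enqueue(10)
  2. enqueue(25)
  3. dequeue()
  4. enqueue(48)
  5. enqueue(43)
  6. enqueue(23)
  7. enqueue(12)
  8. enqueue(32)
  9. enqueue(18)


enqueue(10) -> [10]
enqueue(25) -> [10, 25]
dequeue()->10, [25]
enqueue(48) -> [25, 48]
enqueue(43) -> [25, 48, 43]
enqueue(23) -> [25, 48, 43, 23]
enqueue(12) -> [25, 48, 43, 23, 12]
enqueue(32) -> [25, 48, 43, 23, 12, 32]
enqueue(18) -> [25, 48, 43, 23, 12, 32, 18]

Final queue: [25, 48, 43, 23, 12, 32, 18]


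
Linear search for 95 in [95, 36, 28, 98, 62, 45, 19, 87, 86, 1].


i=0: 95==95 found!

Found at 0, 1 comps


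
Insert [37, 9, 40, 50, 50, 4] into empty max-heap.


Insert 37: [37]
Insert 9: [37, 9]
Insert 40: [40, 9, 37]
Insert 50: [50, 40, 37, 9]
Insert 50: [50, 50, 37, 9, 40]
Insert 4: [50, 50, 37, 9, 40, 4]

Final heap: [50, 50, 37, 9, 40, 4]


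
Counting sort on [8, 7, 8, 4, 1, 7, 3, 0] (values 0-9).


Input: [8, 7, 8, 4, 1, 7, 3, 0]
Counts: [1, 1, 0, 1, 1, 0, 0, 2, 2, 0]

Sorted: [0, 1, 3, 4, 7, 7, 8, 8]


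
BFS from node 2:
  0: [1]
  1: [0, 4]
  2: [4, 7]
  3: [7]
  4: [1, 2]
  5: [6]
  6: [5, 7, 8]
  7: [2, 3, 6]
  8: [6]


Visit 2, enqueue [4, 7]
Visit 4, enqueue [1]
Visit 7, enqueue [3, 6]
Visit 1, enqueue [0]
Visit 3, enqueue []
Visit 6, enqueue [5, 8]
Visit 0, enqueue []
Visit 5, enqueue []
Visit 8, enqueue []

BFS order: [2, 4, 7, 1, 3, 6, 0, 5, 8]


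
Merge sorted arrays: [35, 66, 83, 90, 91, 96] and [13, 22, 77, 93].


Take 13 from B
Take 22 from B
Take 35 from A
Take 66 from A
Take 77 from B
Take 83 from A
Take 90 from A
Take 91 from A
Take 93 from B

Merged: [13, 22, 35, 66, 77, 83, 90, 91, 93, 96]


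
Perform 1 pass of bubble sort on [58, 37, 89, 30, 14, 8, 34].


Initial: [58, 37, 89, 30, 14, 8, 34]
Pass 1: [37, 58, 30, 14, 8, 34, 89] (5 swaps)

After 1 pass: [37, 58, 30, 14, 8, 34, 89]


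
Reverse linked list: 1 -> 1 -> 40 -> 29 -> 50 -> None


Step 1: curr=1, set curr.next=prev(None) | reversed so far: 1
Step 2: curr=1, set curr.next=prev(1) | reversed so far: 1 -> 1
Step 3: curr=40, set curr.next=prev(1) | reversed so far: 40 -> 1 -> 1
Step 4: curr=29, set curr.next=prev(40) | reversed so far: 29 -> 40 -> 1 -> 1
Step 5: curr=50, set curr.next=prev(29) | reversed so far: 50 -> 29 -> 40 -> 1 -> 1

50 -> 29 -> 40 -> 1 -> 1 -> None


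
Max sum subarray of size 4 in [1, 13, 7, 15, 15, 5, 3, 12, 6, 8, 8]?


[0:4]: 36
[1:5]: 50
[2:6]: 42
[3:7]: 38
[4:8]: 35
[5:9]: 26
[6:10]: 29
[7:11]: 34

Max: 50 at [1:5]


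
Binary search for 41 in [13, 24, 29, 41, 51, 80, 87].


Step 1: lo=0, hi=6, mid=3, val=41

Found at index 3


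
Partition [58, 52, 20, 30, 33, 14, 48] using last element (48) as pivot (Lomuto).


Pivot: 48
  20 <= 48: swap -> [20, 52, 58, 30, 33, 14, 48]
  30 <= 48: swap -> [20, 30, 58, 52, 33, 14, 48]
  33 <= 48: swap -> [20, 30, 33, 52, 58, 14, 48]
  14 <= 48: swap -> [20, 30, 33, 14, 58, 52, 48]
Place pivot at 4: [20, 30, 33, 14, 48, 52, 58]

Partitioned: [20, 30, 33, 14, 48, 52, 58]


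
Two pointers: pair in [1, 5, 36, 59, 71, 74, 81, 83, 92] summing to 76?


lo=0(1)+hi=8(92)=93
lo=0(1)+hi=7(83)=84
lo=0(1)+hi=6(81)=82
lo=0(1)+hi=5(74)=75
lo=1(5)+hi=5(74)=79
lo=1(5)+hi=4(71)=76

Yes: 5+71=76


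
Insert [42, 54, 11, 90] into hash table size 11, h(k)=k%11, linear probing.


Insert 42: h=9 -> slot 9
Insert 54: h=10 -> slot 10
Insert 11: h=0 -> slot 0
Insert 90: h=2 -> slot 2

Table: [11, None, 90, None, None, None, None, None, None, 42, 54]


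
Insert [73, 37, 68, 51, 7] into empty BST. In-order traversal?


Insert 73: root
Insert 37: L from 73
Insert 68: L from 73 -> R from 37
Insert 51: L from 73 -> R from 37 -> L from 68
Insert 7: L from 73 -> L from 37

In-order: [7, 37, 51, 68, 73]


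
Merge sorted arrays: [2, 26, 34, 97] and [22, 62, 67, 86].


Take 2 from A
Take 22 from B
Take 26 from A
Take 34 from A
Take 62 from B
Take 67 from B
Take 86 from B

Merged: [2, 22, 26, 34, 62, 67, 86, 97]


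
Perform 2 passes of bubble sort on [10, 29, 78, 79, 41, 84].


Initial: [10, 29, 78, 79, 41, 84]
Pass 1: [10, 29, 78, 41, 79, 84] (1 swaps)
Pass 2: [10, 29, 41, 78, 79, 84] (1 swaps)

After 2 passes: [10, 29, 41, 78, 79, 84]


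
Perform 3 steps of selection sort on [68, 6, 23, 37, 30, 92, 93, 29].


Initial: [68, 6, 23, 37, 30, 92, 93, 29]
Step 1: min=6 at 1
  Swap: [6, 68, 23, 37, 30, 92, 93, 29]
Step 2: min=23 at 2
  Swap: [6, 23, 68, 37, 30, 92, 93, 29]
Step 3: min=29 at 7
  Swap: [6, 23, 29, 37, 30, 92, 93, 68]

After 3 steps: [6, 23, 29, 37, 30, 92, 93, 68]


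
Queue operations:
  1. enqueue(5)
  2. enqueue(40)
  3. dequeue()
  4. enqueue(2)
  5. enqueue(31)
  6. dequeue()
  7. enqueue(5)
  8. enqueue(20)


enqueue(5) -> [5]
enqueue(40) -> [5, 40]
dequeue()->5, [40]
enqueue(2) -> [40, 2]
enqueue(31) -> [40, 2, 31]
dequeue()->40, [2, 31]
enqueue(5) -> [2, 31, 5]
enqueue(20) -> [2, 31, 5, 20]

Final queue: [2, 31, 5, 20]


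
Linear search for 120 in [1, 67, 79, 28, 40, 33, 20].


i=0: 1!=120
i=1: 67!=120
i=2: 79!=120
i=3: 28!=120
i=4: 40!=120
i=5: 33!=120
i=6: 20!=120

Not found, 7 comps


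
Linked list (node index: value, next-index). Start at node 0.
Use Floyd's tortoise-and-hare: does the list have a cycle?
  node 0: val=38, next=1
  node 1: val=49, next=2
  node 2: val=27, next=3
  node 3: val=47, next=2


Floyd's tortoise (slow, +1) and hare (fast, +2):
  init: slow=0, fast=0
  step 1: slow=1, fast=2
  step 2: slow=2, fast=2
  slow == fast at node 2: cycle detected

Cycle: yes


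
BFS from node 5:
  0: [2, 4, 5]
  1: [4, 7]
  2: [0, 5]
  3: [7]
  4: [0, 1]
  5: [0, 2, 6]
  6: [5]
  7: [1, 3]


Visit 5, enqueue [0, 2, 6]
Visit 0, enqueue [4]
Visit 2, enqueue []
Visit 6, enqueue []
Visit 4, enqueue [1]
Visit 1, enqueue [7]
Visit 7, enqueue [3]
Visit 3, enqueue []

BFS order: [5, 0, 2, 6, 4, 1, 7, 3]


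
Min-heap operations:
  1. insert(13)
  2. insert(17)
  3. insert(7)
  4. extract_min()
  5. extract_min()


insert(13) -> [13]
insert(17) -> [13, 17]
insert(7) -> [7, 17, 13]
extract_min()->7, [13, 17]
extract_min()->13, [17]

Final heap: [17]


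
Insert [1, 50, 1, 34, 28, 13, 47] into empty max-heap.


Insert 1: [1]
Insert 50: [50, 1]
Insert 1: [50, 1, 1]
Insert 34: [50, 34, 1, 1]
Insert 28: [50, 34, 1, 1, 28]
Insert 13: [50, 34, 13, 1, 28, 1]
Insert 47: [50, 34, 47, 1, 28, 1, 13]

Final heap: [50, 34, 47, 1, 28, 1, 13]


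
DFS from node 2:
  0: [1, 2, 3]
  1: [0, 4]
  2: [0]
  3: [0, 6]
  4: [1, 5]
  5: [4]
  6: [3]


Visit 2, push [0]
Visit 0, push [3, 1]
Visit 1, push [4]
Visit 4, push [5]
Visit 5, push []
Visit 3, push [6]
Visit 6, push []

DFS order: [2, 0, 1, 4, 5, 3, 6]


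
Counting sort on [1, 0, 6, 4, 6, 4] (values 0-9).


Input: [1, 0, 6, 4, 6, 4]
Counts: [1, 1, 0, 0, 2, 0, 2, 0, 0, 0]

Sorted: [0, 1, 4, 4, 6, 6]


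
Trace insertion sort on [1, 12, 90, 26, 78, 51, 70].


Initial: [1, 12, 90, 26, 78, 51, 70]
Insert 12: [1, 12, 90, 26, 78, 51, 70]
Insert 90: [1, 12, 90, 26, 78, 51, 70]
Insert 26: [1, 12, 26, 90, 78, 51, 70]
Insert 78: [1, 12, 26, 78, 90, 51, 70]
Insert 51: [1, 12, 26, 51, 78, 90, 70]
Insert 70: [1, 12, 26, 51, 70, 78, 90]

Sorted: [1, 12, 26, 51, 70, 78, 90]


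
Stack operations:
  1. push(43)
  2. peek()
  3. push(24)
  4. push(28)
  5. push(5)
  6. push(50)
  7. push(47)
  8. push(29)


push(43) -> [43]
peek()->43
push(24) -> [43, 24]
push(28) -> [43, 24, 28]
push(5) -> [43, 24, 28, 5]
push(50) -> [43, 24, 28, 5, 50]
push(47) -> [43, 24, 28, 5, 50, 47]
push(29) -> [43, 24, 28, 5, 50, 47, 29]

Final stack: [43, 24, 28, 5, 50, 47, 29]


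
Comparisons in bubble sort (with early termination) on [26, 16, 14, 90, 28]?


Algorithm: bubble sort (with early termination)
Input: [26, 16, 14, 90, 28]
Sorted: [14, 16, 26, 28, 90]

9
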